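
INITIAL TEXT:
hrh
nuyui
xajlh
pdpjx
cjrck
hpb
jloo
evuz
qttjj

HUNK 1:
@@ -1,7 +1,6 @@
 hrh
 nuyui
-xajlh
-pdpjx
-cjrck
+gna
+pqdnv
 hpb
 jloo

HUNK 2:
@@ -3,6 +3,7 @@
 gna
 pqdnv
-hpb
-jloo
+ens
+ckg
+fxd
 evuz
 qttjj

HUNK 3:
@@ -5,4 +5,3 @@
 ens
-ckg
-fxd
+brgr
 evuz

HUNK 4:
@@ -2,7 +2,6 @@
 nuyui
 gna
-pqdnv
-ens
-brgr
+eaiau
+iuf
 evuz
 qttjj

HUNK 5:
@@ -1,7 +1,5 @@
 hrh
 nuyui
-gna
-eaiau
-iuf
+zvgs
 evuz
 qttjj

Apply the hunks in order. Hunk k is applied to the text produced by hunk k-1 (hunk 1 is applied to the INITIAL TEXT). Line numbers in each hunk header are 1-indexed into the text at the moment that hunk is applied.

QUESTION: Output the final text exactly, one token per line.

Answer: hrh
nuyui
zvgs
evuz
qttjj

Derivation:
Hunk 1: at line 1 remove [xajlh,pdpjx,cjrck] add [gna,pqdnv] -> 8 lines: hrh nuyui gna pqdnv hpb jloo evuz qttjj
Hunk 2: at line 3 remove [hpb,jloo] add [ens,ckg,fxd] -> 9 lines: hrh nuyui gna pqdnv ens ckg fxd evuz qttjj
Hunk 3: at line 5 remove [ckg,fxd] add [brgr] -> 8 lines: hrh nuyui gna pqdnv ens brgr evuz qttjj
Hunk 4: at line 2 remove [pqdnv,ens,brgr] add [eaiau,iuf] -> 7 lines: hrh nuyui gna eaiau iuf evuz qttjj
Hunk 5: at line 1 remove [gna,eaiau,iuf] add [zvgs] -> 5 lines: hrh nuyui zvgs evuz qttjj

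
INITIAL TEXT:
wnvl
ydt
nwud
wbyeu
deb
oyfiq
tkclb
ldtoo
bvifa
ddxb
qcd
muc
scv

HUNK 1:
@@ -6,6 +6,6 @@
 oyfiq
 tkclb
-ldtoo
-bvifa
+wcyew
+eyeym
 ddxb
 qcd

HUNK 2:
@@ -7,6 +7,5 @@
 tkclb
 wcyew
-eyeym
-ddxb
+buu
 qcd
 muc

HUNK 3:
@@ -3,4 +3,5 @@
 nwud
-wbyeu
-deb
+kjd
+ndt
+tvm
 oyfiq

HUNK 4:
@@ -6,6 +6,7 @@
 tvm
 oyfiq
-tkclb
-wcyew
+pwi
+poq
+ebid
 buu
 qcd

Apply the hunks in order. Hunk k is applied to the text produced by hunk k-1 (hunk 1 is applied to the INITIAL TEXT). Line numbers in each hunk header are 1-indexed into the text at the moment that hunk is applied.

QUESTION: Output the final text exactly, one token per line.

Hunk 1: at line 6 remove [ldtoo,bvifa] add [wcyew,eyeym] -> 13 lines: wnvl ydt nwud wbyeu deb oyfiq tkclb wcyew eyeym ddxb qcd muc scv
Hunk 2: at line 7 remove [eyeym,ddxb] add [buu] -> 12 lines: wnvl ydt nwud wbyeu deb oyfiq tkclb wcyew buu qcd muc scv
Hunk 3: at line 3 remove [wbyeu,deb] add [kjd,ndt,tvm] -> 13 lines: wnvl ydt nwud kjd ndt tvm oyfiq tkclb wcyew buu qcd muc scv
Hunk 4: at line 6 remove [tkclb,wcyew] add [pwi,poq,ebid] -> 14 lines: wnvl ydt nwud kjd ndt tvm oyfiq pwi poq ebid buu qcd muc scv

Answer: wnvl
ydt
nwud
kjd
ndt
tvm
oyfiq
pwi
poq
ebid
buu
qcd
muc
scv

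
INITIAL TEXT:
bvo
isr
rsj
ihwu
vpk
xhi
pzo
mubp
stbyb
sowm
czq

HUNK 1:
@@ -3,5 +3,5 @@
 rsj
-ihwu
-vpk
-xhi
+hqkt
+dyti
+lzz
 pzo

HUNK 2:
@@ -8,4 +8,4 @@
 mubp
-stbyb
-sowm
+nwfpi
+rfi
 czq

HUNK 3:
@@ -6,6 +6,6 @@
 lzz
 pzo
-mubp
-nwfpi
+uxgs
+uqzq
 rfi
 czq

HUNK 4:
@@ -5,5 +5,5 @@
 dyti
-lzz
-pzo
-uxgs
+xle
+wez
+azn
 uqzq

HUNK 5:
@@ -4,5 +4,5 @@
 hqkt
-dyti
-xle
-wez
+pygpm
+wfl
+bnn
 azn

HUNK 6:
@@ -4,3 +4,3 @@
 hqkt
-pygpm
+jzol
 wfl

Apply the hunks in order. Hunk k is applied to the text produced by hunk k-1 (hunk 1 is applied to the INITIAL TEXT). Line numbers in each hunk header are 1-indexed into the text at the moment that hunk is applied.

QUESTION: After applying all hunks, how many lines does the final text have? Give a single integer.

Hunk 1: at line 3 remove [ihwu,vpk,xhi] add [hqkt,dyti,lzz] -> 11 lines: bvo isr rsj hqkt dyti lzz pzo mubp stbyb sowm czq
Hunk 2: at line 8 remove [stbyb,sowm] add [nwfpi,rfi] -> 11 lines: bvo isr rsj hqkt dyti lzz pzo mubp nwfpi rfi czq
Hunk 3: at line 6 remove [mubp,nwfpi] add [uxgs,uqzq] -> 11 lines: bvo isr rsj hqkt dyti lzz pzo uxgs uqzq rfi czq
Hunk 4: at line 5 remove [lzz,pzo,uxgs] add [xle,wez,azn] -> 11 lines: bvo isr rsj hqkt dyti xle wez azn uqzq rfi czq
Hunk 5: at line 4 remove [dyti,xle,wez] add [pygpm,wfl,bnn] -> 11 lines: bvo isr rsj hqkt pygpm wfl bnn azn uqzq rfi czq
Hunk 6: at line 4 remove [pygpm] add [jzol] -> 11 lines: bvo isr rsj hqkt jzol wfl bnn azn uqzq rfi czq
Final line count: 11

Answer: 11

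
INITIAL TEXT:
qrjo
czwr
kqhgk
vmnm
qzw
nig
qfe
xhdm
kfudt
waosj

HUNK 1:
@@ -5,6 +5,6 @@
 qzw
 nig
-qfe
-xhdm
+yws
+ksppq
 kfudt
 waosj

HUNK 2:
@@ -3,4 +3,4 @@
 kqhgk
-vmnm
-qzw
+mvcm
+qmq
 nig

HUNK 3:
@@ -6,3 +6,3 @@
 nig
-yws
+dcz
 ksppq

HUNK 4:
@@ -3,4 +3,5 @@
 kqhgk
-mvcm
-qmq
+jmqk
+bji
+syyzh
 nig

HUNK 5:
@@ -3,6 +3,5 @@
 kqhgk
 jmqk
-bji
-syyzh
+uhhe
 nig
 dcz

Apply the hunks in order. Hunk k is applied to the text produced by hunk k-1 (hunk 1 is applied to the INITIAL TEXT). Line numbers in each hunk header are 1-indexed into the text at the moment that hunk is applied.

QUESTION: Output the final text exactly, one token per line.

Hunk 1: at line 5 remove [qfe,xhdm] add [yws,ksppq] -> 10 lines: qrjo czwr kqhgk vmnm qzw nig yws ksppq kfudt waosj
Hunk 2: at line 3 remove [vmnm,qzw] add [mvcm,qmq] -> 10 lines: qrjo czwr kqhgk mvcm qmq nig yws ksppq kfudt waosj
Hunk 3: at line 6 remove [yws] add [dcz] -> 10 lines: qrjo czwr kqhgk mvcm qmq nig dcz ksppq kfudt waosj
Hunk 4: at line 3 remove [mvcm,qmq] add [jmqk,bji,syyzh] -> 11 lines: qrjo czwr kqhgk jmqk bji syyzh nig dcz ksppq kfudt waosj
Hunk 5: at line 3 remove [bji,syyzh] add [uhhe] -> 10 lines: qrjo czwr kqhgk jmqk uhhe nig dcz ksppq kfudt waosj

Answer: qrjo
czwr
kqhgk
jmqk
uhhe
nig
dcz
ksppq
kfudt
waosj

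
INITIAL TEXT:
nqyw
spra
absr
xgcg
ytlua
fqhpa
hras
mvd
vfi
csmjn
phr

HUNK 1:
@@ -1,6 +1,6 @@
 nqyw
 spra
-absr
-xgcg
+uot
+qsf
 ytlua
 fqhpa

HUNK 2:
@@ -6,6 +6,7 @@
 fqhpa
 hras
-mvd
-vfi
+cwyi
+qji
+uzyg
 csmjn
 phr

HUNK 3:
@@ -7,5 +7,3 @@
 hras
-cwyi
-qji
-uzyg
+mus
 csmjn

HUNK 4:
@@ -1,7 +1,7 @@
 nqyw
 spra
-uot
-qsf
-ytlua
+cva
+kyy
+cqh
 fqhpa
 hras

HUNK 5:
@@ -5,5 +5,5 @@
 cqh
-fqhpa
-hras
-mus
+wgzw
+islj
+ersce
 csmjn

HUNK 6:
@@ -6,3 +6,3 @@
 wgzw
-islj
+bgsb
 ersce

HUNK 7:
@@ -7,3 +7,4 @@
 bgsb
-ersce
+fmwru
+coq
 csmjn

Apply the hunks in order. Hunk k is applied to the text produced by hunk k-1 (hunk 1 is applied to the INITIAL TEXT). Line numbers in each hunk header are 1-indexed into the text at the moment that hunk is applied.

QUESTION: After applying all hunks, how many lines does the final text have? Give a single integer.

Hunk 1: at line 1 remove [absr,xgcg] add [uot,qsf] -> 11 lines: nqyw spra uot qsf ytlua fqhpa hras mvd vfi csmjn phr
Hunk 2: at line 6 remove [mvd,vfi] add [cwyi,qji,uzyg] -> 12 lines: nqyw spra uot qsf ytlua fqhpa hras cwyi qji uzyg csmjn phr
Hunk 3: at line 7 remove [cwyi,qji,uzyg] add [mus] -> 10 lines: nqyw spra uot qsf ytlua fqhpa hras mus csmjn phr
Hunk 4: at line 1 remove [uot,qsf,ytlua] add [cva,kyy,cqh] -> 10 lines: nqyw spra cva kyy cqh fqhpa hras mus csmjn phr
Hunk 5: at line 5 remove [fqhpa,hras,mus] add [wgzw,islj,ersce] -> 10 lines: nqyw spra cva kyy cqh wgzw islj ersce csmjn phr
Hunk 6: at line 6 remove [islj] add [bgsb] -> 10 lines: nqyw spra cva kyy cqh wgzw bgsb ersce csmjn phr
Hunk 7: at line 7 remove [ersce] add [fmwru,coq] -> 11 lines: nqyw spra cva kyy cqh wgzw bgsb fmwru coq csmjn phr
Final line count: 11

Answer: 11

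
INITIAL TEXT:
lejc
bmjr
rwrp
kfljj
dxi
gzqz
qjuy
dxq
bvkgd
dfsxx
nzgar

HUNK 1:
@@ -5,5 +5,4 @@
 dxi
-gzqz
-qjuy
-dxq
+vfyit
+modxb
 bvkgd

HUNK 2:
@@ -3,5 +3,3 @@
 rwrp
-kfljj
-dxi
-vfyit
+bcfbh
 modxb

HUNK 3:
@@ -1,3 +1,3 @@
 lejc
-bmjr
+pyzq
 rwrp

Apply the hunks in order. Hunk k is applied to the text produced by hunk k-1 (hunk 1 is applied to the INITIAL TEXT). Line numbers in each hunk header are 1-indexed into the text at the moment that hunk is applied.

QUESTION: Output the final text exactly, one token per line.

Answer: lejc
pyzq
rwrp
bcfbh
modxb
bvkgd
dfsxx
nzgar

Derivation:
Hunk 1: at line 5 remove [gzqz,qjuy,dxq] add [vfyit,modxb] -> 10 lines: lejc bmjr rwrp kfljj dxi vfyit modxb bvkgd dfsxx nzgar
Hunk 2: at line 3 remove [kfljj,dxi,vfyit] add [bcfbh] -> 8 lines: lejc bmjr rwrp bcfbh modxb bvkgd dfsxx nzgar
Hunk 3: at line 1 remove [bmjr] add [pyzq] -> 8 lines: lejc pyzq rwrp bcfbh modxb bvkgd dfsxx nzgar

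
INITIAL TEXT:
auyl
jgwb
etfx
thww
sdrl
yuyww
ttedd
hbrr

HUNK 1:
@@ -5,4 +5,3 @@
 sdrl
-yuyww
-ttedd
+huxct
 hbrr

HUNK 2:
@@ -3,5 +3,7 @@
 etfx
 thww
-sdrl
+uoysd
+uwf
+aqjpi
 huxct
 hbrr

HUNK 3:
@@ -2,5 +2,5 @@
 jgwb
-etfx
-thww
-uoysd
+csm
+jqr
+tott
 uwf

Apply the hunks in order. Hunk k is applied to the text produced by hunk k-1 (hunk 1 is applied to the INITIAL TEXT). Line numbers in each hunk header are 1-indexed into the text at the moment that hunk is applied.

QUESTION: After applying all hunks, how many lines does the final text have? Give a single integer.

Answer: 9

Derivation:
Hunk 1: at line 5 remove [yuyww,ttedd] add [huxct] -> 7 lines: auyl jgwb etfx thww sdrl huxct hbrr
Hunk 2: at line 3 remove [sdrl] add [uoysd,uwf,aqjpi] -> 9 lines: auyl jgwb etfx thww uoysd uwf aqjpi huxct hbrr
Hunk 3: at line 2 remove [etfx,thww,uoysd] add [csm,jqr,tott] -> 9 lines: auyl jgwb csm jqr tott uwf aqjpi huxct hbrr
Final line count: 9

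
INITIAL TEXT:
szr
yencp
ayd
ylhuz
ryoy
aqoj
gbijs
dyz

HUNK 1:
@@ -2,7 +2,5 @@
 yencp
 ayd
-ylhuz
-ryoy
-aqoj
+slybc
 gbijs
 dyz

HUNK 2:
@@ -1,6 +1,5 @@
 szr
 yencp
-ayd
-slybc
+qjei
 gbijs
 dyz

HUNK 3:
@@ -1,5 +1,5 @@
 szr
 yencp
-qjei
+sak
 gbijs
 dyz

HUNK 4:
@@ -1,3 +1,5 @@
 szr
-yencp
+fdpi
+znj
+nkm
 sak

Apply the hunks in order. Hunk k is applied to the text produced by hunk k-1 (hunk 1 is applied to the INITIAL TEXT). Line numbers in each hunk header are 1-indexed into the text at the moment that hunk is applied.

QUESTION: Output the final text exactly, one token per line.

Hunk 1: at line 2 remove [ylhuz,ryoy,aqoj] add [slybc] -> 6 lines: szr yencp ayd slybc gbijs dyz
Hunk 2: at line 1 remove [ayd,slybc] add [qjei] -> 5 lines: szr yencp qjei gbijs dyz
Hunk 3: at line 1 remove [qjei] add [sak] -> 5 lines: szr yencp sak gbijs dyz
Hunk 4: at line 1 remove [yencp] add [fdpi,znj,nkm] -> 7 lines: szr fdpi znj nkm sak gbijs dyz

Answer: szr
fdpi
znj
nkm
sak
gbijs
dyz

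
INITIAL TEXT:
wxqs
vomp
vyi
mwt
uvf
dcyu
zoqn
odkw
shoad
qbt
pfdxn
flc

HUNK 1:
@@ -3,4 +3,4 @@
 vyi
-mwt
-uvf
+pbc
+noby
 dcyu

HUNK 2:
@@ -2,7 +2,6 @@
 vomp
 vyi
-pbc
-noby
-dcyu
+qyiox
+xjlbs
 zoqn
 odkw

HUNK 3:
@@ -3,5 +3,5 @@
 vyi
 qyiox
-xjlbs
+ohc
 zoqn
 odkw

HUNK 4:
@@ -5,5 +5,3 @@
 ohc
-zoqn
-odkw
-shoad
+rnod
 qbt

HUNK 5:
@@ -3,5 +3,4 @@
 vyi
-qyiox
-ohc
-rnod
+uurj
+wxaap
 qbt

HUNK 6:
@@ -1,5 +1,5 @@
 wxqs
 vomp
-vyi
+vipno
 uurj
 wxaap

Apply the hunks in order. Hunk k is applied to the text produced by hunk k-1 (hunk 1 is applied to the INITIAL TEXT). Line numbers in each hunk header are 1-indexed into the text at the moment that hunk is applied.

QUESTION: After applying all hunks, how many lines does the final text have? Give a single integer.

Hunk 1: at line 3 remove [mwt,uvf] add [pbc,noby] -> 12 lines: wxqs vomp vyi pbc noby dcyu zoqn odkw shoad qbt pfdxn flc
Hunk 2: at line 2 remove [pbc,noby,dcyu] add [qyiox,xjlbs] -> 11 lines: wxqs vomp vyi qyiox xjlbs zoqn odkw shoad qbt pfdxn flc
Hunk 3: at line 3 remove [xjlbs] add [ohc] -> 11 lines: wxqs vomp vyi qyiox ohc zoqn odkw shoad qbt pfdxn flc
Hunk 4: at line 5 remove [zoqn,odkw,shoad] add [rnod] -> 9 lines: wxqs vomp vyi qyiox ohc rnod qbt pfdxn flc
Hunk 5: at line 3 remove [qyiox,ohc,rnod] add [uurj,wxaap] -> 8 lines: wxqs vomp vyi uurj wxaap qbt pfdxn flc
Hunk 6: at line 1 remove [vyi] add [vipno] -> 8 lines: wxqs vomp vipno uurj wxaap qbt pfdxn flc
Final line count: 8

Answer: 8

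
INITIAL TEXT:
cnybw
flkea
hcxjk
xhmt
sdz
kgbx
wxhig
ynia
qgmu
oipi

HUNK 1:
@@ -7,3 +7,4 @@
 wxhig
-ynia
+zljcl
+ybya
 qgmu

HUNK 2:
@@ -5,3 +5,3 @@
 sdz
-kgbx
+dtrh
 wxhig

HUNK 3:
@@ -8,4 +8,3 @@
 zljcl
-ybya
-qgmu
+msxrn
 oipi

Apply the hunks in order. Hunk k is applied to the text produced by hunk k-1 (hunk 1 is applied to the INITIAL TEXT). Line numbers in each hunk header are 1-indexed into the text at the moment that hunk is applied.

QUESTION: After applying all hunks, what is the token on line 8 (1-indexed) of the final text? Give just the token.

Answer: zljcl

Derivation:
Hunk 1: at line 7 remove [ynia] add [zljcl,ybya] -> 11 lines: cnybw flkea hcxjk xhmt sdz kgbx wxhig zljcl ybya qgmu oipi
Hunk 2: at line 5 remove [kgbx] add [dtrh] -> 11 lines: cnybw flkea hcxjk xhmt sdz dtrh wxhig zljcl ybya qgmu oipi
Hunk 3: at line 8 remove [ybya,qgmu] add [msxrn] -> 10 lines: cnybw flkea hcxjk xhmt sdz dtrh wxhig zljcl msxrn oipi
Final line 8: zljcl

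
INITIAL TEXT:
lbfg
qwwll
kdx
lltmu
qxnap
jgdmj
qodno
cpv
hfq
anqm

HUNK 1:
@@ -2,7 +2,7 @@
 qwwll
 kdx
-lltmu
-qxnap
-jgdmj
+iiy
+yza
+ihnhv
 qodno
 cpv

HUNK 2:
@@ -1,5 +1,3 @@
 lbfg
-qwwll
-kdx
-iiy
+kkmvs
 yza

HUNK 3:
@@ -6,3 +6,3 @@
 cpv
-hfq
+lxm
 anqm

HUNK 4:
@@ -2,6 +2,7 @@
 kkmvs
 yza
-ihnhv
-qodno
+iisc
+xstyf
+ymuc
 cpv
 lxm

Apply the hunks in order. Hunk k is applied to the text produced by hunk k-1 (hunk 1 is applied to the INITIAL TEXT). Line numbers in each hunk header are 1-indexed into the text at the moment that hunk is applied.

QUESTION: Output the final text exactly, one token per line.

Hunk 1: at line 2 remove [lltmu,qxnap,jgdmj] add [iiy,yza,ihnhv] -> 10 lines: lbfg qwwll kdx iiy yza ihnhv qodno cpv hfq anqm
Hunk 2: at line 1 remove [qwwll,kdx,iiy] add [kkmvs] -> 8 lines: lbfg kkmvs yza ihnhv qodno cpv hfq anqm
Hunk 3: at line 6 remove [hfq] add [lxm] -> 8 lines: lbfg kkmvs yza ihnhv qodno cpv lxm anqm
Hunk 4: at line 2 remove [ihnhv,qodno] add [iisc,xstyf,ymuc] -> 9 lines: lbfg kkmvs yza iisc xstyf ymuc cpv lxm anqm

Answer: lbfg
kkmvs
yza
iisc
xstyf
ymuc
cpv
lxm
anqm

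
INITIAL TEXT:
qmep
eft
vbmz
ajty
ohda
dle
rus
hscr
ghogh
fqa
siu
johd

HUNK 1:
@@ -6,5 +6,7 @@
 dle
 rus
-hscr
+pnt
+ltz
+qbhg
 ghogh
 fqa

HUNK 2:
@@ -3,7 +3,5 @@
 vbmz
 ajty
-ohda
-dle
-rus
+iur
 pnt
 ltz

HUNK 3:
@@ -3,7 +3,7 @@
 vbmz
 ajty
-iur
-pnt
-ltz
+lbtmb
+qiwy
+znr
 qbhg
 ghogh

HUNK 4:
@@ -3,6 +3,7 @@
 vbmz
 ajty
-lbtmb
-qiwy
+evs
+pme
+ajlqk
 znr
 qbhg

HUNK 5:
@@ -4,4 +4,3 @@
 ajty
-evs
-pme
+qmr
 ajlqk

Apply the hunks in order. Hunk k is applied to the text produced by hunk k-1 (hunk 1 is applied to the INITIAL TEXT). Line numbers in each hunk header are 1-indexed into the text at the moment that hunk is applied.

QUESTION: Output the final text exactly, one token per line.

Hunk 1: at line 6 remove [hscr] add [pnt,ltz,qbhg] -> 14 lines: qmep eft vbmz ajty ohda dle rus pnt ltz qbhg ghogh fqa siu johd
Hunk 2: at line 3 remove [ohda,dle,rus] add [iur] -> 12 lines: qmep eft vbmz ajty iur pnt ltz qbhg ghogh fqa siu johd
Hunk 3: at line 3 remove [iur,pnt,ltz] add [lbtmb,qiwy,znr] -> 12 lines: qmep eft vbmz ajty lbtmb qiwy znr qbhg ghogh fqa siu johd
Hunk 4: at line 3 remove [lbtmb,qiwy] add [evs,pme,ajlqk] -> 13 lines: qmep eft vbmz ajty evs pme ajlqk znr qbhg ghogh fqa siu johd
Hunk 5: at line 4 remove [evs,pme] add [qmr] -> 12 lines: qmep eft vbmz ajty qmr ajlqk znr qbhg ghogh fqa siu johd

Answer: qmep
eft
vbmz
ajty
qmr
ajlqk
znr
qbhg
ghogh
fqa
siu
johd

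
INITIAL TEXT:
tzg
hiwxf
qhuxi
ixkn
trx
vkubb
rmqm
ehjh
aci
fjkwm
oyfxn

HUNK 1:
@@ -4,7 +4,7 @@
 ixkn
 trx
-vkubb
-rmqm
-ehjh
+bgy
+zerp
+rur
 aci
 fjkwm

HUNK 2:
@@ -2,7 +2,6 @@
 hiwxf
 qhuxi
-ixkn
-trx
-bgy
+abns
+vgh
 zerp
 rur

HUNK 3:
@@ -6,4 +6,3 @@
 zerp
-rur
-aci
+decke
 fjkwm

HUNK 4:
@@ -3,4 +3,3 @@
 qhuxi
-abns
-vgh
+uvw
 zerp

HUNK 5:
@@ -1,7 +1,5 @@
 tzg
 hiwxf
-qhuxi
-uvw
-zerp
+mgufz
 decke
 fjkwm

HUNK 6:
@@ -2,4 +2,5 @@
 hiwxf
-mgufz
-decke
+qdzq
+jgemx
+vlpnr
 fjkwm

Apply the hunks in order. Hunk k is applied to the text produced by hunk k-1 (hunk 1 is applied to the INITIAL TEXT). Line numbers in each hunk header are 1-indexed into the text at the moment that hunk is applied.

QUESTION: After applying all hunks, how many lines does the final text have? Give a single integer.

Hunk 1: at line 4 remove [vkubb,rmqm,ehjh] add [bgy,zerp,rur] -> 11 lines: tzg hiwxf qhuxi ixkn trx bgy zerp rur aci fjkwm oyfxn
Hunk 2: at line 2 remove [ixkn,trx,bgy] add [abns,vgh] -> 10 lines: tzg hiwxf qhuxi abns vgh zerp rur aci fjkwm oyfxn
Hunk 3: at line 6 remove [rur,aci] add [decke] -> 9 lines: tzg hiwxf qhuxi abns vgh zerp decke fjkwm oyfxn
Hunk 4: at line 3 remove [abns,vgh] add [uvw] -> 8 lines: tzg hiwxf qhuxi uvw zerp decke fjkwm oyfxn
Hunk 5: at line 1 remove [qhuxi,uvw,zerp] add [mgufz] -> 6 lines: tzg hiwxf mgufz decke fjkwm oyfxn
Hunk 6: at line 2 remove [mgufz,decke] add [qdzq,jgemx,vlpnr] -> 7 lines: tzg hiwxf qdzq jgemx vlpnr fjkwm oyfxn
Final line count: 7

Answer: 7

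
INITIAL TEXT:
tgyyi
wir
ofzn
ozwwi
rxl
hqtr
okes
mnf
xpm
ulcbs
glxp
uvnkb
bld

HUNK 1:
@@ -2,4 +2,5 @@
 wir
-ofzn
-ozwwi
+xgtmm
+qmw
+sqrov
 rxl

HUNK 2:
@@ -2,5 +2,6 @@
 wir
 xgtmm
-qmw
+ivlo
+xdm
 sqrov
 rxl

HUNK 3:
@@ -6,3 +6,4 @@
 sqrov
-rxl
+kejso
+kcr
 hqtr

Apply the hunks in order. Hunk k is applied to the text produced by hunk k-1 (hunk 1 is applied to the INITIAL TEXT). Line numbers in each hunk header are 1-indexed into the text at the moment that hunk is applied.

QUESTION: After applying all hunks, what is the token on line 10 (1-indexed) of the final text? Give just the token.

Hunk 1: at line 2 remove [ofzn,ozwwi] add [xgtmm,qmw,sqrov] -> 14 lines: tgyyi wir xgtmm qmw sqrov rxl hqtr okes mnf xpm ulcbs glxp uvnkb bld
Hunk 2: at line 2 remove [qmw] add [ivlo,xdm] -> 15 lines: tgyyi wir xgtmm ivlo xdm sqrov rxl hqtr okes mnf xpm ulcbs glxp uvnkb bld
Hunk 3: at line 6 remove [rxl] add [kejso,kcr] -> 16 lines: tgyyi wir xgtmm ivlo xdm sqrov kejso kcr hqtr okes mnf xpm ulcbs glxp uvnkb bld
Final line 10: okes

Answer: okes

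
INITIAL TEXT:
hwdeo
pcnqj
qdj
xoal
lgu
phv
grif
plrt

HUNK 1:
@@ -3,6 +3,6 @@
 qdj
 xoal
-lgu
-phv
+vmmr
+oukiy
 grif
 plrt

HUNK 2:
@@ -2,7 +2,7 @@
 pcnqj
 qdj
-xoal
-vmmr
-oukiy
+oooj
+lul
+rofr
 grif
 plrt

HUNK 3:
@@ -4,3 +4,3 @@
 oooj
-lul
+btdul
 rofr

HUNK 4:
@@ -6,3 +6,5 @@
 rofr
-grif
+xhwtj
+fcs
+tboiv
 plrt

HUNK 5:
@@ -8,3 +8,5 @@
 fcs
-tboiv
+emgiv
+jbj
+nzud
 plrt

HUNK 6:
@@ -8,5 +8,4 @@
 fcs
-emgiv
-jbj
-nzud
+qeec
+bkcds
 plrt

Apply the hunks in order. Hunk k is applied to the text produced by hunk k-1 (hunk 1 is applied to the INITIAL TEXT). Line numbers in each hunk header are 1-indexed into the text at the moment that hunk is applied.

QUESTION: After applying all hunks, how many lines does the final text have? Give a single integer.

Hunk 1: at line 3 remove [lgu,phv] add [vmmr,oukiy] -> 8 lines: hwdeo pcnqj qdj xoal vmmr oukiy grif plrt
Hunk 2: at line 2 remove [xoal,vmmr,oukiy] add [oooj,lul,rofr] -> 8 lines: hwdeo pcnqj qdj oooj lul rofr grif plrt
Hunk 3: at line 4 remove [lul] add [btdul] -> 8 lines: hwdeo pcnqj qdj oooj btdul rofr grif plrt
Hunk 4: at line 6 remove [grif] add [xhwtj,fcs,tboiv] -> 10 lines: hwdeo pcnqj qdj oooj btdul rofr xhwtj fcs tboiv plrt
Hunk 5: at line 8 remove [tboiv] add [emgiv,jbj,nzud] -> 12 lines: hwdeo pcnqj qdj oooj btdul rofr xhwtj fcs emgiv jbj nzud plrt
Hunk 6: at line 8 remove [emgiv,jbj,nzud] add [qeec,bkcds] -> 11 lines: hwdeo pcnqj qdj oooj btdul rofr xhwtj fcs qeec bkcds plrt
Final line count: 11

Answer: 11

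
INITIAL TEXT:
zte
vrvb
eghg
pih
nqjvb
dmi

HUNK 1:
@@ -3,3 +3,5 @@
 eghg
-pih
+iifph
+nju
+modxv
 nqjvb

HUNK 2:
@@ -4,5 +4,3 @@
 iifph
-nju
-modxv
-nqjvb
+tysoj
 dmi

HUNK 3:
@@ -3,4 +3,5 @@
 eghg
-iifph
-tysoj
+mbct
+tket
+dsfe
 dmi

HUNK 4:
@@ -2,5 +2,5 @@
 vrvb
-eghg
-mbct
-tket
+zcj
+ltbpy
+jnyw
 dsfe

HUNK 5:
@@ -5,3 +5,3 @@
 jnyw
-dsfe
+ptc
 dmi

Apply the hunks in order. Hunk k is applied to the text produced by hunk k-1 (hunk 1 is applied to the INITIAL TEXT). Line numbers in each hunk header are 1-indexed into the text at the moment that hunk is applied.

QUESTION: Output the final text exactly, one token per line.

Answer: zte
vrvb
zcj
ltbpy
jnyw
ptc
dmi

Derivation:
Hunk 1: at line 3 remove [pih] add [iifph,nju,modxv] -> 8 lines: zte vrvb eghg iifph nju modxv nqjvb dmi
Hunk 2: at line 4 remove [nju,modxv,nqjvb] add [tysoj] -> 6 lines: zte vrvb eghg iifph tysoj dmi
Hunk 3: at line 3 remove [iifph,tysoj] add [mbct,tket,dsfe] -> 7 lines: zte vrvb eghg mbct tket dsfe dmi
Hunk 4: at line 2 remove [eghg,mbct,tket] add [zcj,ltbpy,jnyw] -> 7 lines: zte vrvb zcj ltbpy jnyw dsfe dmi
Hunk 5: at line 5 remove [dsfe] add [ptc] -> 7 lines: zte vrvb zcj ltbpy jnyw ptc dmi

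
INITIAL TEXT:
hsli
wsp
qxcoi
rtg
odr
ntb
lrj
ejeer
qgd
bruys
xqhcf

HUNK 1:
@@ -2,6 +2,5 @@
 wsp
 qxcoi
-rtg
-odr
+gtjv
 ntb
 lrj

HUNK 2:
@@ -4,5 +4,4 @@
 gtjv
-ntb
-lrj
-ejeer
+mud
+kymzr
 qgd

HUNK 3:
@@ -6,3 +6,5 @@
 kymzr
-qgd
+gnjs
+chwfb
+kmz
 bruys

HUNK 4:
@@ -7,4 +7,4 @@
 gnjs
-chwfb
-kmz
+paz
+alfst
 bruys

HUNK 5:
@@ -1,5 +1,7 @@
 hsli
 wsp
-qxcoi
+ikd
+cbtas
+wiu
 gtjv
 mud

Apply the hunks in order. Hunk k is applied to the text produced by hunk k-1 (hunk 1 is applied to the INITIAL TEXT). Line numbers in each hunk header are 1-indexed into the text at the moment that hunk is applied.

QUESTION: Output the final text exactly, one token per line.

Hunk 1: at line 2 remove [rtg,odr] add [gtjv] -> 10 lines: hsli wsp qxcoi gtjv ntb lrj ejeer qgd bruys xqhcf
Hunk 2: at line 4 remove [ntb,lrj,ejeer] add [mud,kymzr] -> 9 lines: hsli wsp qxcoi gtjv mud kymzr qgd bruys xqhcf
Hunk 3: at line 6 remove [qgd] add [gnjs,chwfb,kmz] -> 11 lines: hsli wsp qxcoi gtjv mud kymzr gnjs chwfb kmz bruys xqhcf
Hunk 4: at line 7 remove [chwfb,kmz] add [paz,alfst] -> 11 lines: hsli wsp qxcoi gtjv mud kymzr gnjs paz alfst bruys xqhcf
Hunk 5: at line 1 remove [qxcoi] add [ikd,cbtas,wiu] -> 13 lines: hsli wsp ikd cbtas wiu gtjv mud kymzr gnjs paz alfst bruys xqhcf

Answer: hsli
wsp
ikd
cbtas
wiu
gtjv
mud
kymzr
gnjs
paz
alfst
bruys
xqhcf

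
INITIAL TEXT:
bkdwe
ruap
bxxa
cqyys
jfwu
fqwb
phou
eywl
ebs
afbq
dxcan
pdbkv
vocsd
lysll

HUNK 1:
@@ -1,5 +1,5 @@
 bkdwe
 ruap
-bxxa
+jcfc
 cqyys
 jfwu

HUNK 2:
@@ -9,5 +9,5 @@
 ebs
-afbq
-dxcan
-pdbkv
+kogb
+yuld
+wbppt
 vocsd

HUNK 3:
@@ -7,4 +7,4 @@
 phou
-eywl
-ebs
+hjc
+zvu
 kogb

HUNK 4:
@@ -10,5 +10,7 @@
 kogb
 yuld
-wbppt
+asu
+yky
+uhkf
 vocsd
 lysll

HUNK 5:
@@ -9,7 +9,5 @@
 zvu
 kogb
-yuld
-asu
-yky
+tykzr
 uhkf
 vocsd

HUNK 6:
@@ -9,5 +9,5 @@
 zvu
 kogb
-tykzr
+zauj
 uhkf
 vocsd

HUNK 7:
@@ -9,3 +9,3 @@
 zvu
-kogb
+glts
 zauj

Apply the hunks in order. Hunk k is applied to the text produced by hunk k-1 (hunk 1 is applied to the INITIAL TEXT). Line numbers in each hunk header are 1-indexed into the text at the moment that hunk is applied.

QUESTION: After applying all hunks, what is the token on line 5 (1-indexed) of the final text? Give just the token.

Answer: jfwu

Derivation:
Hunk 1: at line 1 remove [bxxa] add [jcfc] -> 14 lines: bkdwe ruap jcfc cqyys jfwu fqwb phou eywl ebs afbq dxcan pdbkv vocsd lysll
Hunk 2: at line 9 remove [afbq,dxcan,pdbkv] add [kogb,yuld,wbppt] -> 14 lines: bkdwe ruap jcfc cqyys jfwu fqwb phou eywl ebs kogb yuld wbppt vocsd lysll
Hunk 3: at line 7 remove [eywl,ebs] add [hjc,zvu] -> 14 lines: bkdwe ruap jcfc cqyys jfwu fqwb phou hjc zvu kogb yuld wbppt vocsd lysll
Hunk 4: at line 10 remove [wbppt] add [asu,yky,uhkf] -> 16 lines: bkdwe ruap jcfc cqyys jfwu fqwb phou hjc zvu kogb yuld asu yky uhkf vocsd lysll
Hunk 5: at line 9 remove [yuld,asu,yky] add [tykzr] -> 14 lines: bkdwe ruap jcfc cqyys jfwu fqwb phou hjc zvu kogb tykzr uhkf vocsd lysll
Hunk 6: at line 9 remove [tykzr] add [zauj] -> 14 lines: bkdwe ruap jcfc cqyys jfwu fqwb phou hjc zvu kogb zauj uhkf vocsd lysll
Hunk 7: at line 9 remove [kogb] add [glts] -> 14 lines: bkdwe ruap jcfc cqyys jfwu fqwb phou hjc zvu glts zauj uhkf vocsd lysll
Final line 5: jfwu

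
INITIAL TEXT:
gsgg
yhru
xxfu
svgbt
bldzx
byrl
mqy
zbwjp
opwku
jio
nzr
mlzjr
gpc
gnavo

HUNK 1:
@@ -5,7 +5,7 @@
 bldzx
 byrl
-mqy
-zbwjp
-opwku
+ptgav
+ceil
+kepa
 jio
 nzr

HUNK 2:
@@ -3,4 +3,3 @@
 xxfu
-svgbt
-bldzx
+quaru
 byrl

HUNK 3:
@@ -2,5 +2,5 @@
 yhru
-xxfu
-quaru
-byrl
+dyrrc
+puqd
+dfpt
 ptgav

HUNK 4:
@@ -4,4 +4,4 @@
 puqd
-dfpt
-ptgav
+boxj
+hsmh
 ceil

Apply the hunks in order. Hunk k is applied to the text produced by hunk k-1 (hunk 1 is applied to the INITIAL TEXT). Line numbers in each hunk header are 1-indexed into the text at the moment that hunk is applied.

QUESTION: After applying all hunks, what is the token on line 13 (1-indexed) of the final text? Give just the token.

Hunk 1: at line 5 remove [mqy,zbwjp,opwku] add [ptgav,ceil,kepa] -> 14 lines: gsgg yhru xxfu svgbt bldzx byrl ptgav ceil kepa jio nzr mlzjr gpc gnavo
Hunk 2: at line 3 remove [svgbt,bldzx] add [quaru] -> 13 lines: gsgg yhru xxfu quaru byrl ptgav ceil kepa jio nzr mlzjr gpc gnavo
Hunk 3: at line 2 remove [xxfu,quaru,byrl] add [dyrrc,puqd,dfpt] -> 13 lines: gsgg yhru dyrrc puqd dfpt ptgav ceil kepa jio nzr mlzjr gpc gnavo
Hunk 4: at line 4 remove [dfpt,ptgav] add [boxj,hsmh] -> 13 lines: gsgg yhru dyrrc puqd boxj hsmh ceil kepa jio nzr mlzjr gpc gnavo
Final line 13: gnavo

Answer: gnavo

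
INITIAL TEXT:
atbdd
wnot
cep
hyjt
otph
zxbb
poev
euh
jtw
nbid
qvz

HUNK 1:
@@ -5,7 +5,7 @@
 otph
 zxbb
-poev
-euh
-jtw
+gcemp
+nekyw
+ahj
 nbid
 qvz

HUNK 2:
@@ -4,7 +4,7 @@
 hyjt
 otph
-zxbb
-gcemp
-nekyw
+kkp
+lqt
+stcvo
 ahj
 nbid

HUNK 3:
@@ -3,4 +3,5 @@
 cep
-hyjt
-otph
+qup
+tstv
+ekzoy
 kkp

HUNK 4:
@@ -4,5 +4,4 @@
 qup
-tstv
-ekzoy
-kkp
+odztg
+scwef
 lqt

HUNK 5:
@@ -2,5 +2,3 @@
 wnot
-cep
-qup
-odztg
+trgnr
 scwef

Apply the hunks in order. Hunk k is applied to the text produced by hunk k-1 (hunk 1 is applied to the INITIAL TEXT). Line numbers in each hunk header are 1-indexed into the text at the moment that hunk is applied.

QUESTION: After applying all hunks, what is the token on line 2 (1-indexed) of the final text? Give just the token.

Answer: wnot

Derivation:
Hunk 1: at line 5 remove [poev,euh,jtw] add [gcemp,nekyw,ahj] -> 11 lines: atbdd wnot cep hyjt otph zxbb gcemp nekyw ahj nbid qvz
Hunk 2: at line 4 remove [zxbb,gcemp,nekyw] add [kkp,lqt,stcvo] -> 11 lines: atbdd wnot cep hyjt otph kkp lqt stcvo ahj nbid qvz
Hunk 3: at line 3 remove [hyjt,otph] add [qup,tstv,ekzoy] -> 12 lines: atbdd wnot cep qup tstv ekzoy kkp lqt stcvo ahj nbid qvz
Hunk 4: at line 4 remove [tstv,ekzoy,kkp] add [odztg,scwef] -> 11 lines: atbdd wnot cep qup odztg scwef lqt stcvo ahj nbid qvz
Hunk 5: at line 2 remove [cep,qup,odztg] add [trgnr] -> 9 lines: atbdd wnot trgnr scwef lqt stcvo ahj nbid qvz
Final line 2: wnot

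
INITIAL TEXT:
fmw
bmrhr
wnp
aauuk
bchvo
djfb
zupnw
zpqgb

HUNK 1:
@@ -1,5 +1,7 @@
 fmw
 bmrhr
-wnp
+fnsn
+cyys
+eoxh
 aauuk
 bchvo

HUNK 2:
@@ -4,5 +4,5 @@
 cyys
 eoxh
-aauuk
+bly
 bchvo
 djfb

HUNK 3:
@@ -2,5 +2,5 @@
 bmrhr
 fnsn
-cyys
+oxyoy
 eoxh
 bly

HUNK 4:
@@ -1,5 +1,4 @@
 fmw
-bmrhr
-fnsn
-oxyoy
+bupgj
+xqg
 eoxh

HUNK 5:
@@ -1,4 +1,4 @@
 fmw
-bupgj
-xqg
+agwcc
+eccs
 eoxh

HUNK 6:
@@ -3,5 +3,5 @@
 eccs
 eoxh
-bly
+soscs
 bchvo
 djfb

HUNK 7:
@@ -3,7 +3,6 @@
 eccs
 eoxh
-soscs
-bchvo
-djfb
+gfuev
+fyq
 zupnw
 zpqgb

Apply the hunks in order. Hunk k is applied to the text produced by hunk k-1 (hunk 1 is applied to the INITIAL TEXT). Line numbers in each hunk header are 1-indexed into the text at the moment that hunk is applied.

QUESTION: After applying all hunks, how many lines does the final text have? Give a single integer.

Hunk 1: at line 1 remove [wnp] add [fnsn,cyys,eoxh] -> 10 lines: fmw bmrhr fnsn cyys eoxh aauuk bchvo djfb zupnw zpqgb
Hunk 2: at line 4 remove [aauuk] add [bly] -> 10 lines: fmw bmrhr fnsn cyys eoxh bly bchvo djfb zupnw zpqgb
Hunk 3: at line 2 remove [cyys] add [oxyoy] -> 10 lines: fmw bmrhr fnsn oxyoy eoxh bly bchvo djfb zupnw zpqgb
Hunk 4: at line 1 remove [bmrhr,fnsn,oxyoy] add [bupgj,xqg] -> 9 lines: fmw bupgj xqg eoxh bly bchvo djfb zupnw zpqgb
Hunk 5: at line 1 remove [bupgj,xqg] add [agwcc,eccs] -> 9 lines: fmw agwcc eccs eoxh bly bchvo djfb zupnw zpqgb
Hunk 6: at line 3 remove [bly] add [soscs] -> 9 lines: fmw agwcc eccs eoxh soscs bchvo djfb zupnw zpqgb
Hunk 7: at line 3 remove [soscs,bchvo,djfb] add [gfuev,fyq] -> 8 lines: fmw agwcc eccs eoxh gfuev fyq zupnw zpqgb
Final line count: 8

Answer: 8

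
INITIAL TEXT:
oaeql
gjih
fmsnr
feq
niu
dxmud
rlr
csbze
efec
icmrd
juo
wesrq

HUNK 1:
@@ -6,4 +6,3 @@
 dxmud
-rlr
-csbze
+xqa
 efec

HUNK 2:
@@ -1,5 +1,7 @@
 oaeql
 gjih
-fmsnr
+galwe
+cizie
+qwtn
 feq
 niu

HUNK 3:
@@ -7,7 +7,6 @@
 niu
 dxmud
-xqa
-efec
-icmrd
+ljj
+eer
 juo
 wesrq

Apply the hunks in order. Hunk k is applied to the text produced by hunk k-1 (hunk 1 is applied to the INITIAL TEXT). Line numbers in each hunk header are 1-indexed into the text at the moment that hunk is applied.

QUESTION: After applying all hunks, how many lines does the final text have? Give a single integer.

Answer: 12

Derivation:
Hunk 1: at line 6 remove [rlr,csbze] add [xqa] -> 11 lines: oaeql gjih fmsnr feq niu dxmud xqa efec icmrd juo wesrq
Hunk 2: at line 1 remove [fmsnr] add [galwe,cizie,qwtn] -> 13 lines: oaeql gjih galwe cizie qwtn feq niu dxmud xqa efec icmrd juo wesrq
Hunk 3: at line 7 remove [xqa,efec,icmrd] add [ljj,eer] -> 12 lines: oaeql gjih galwe cizie qwtn feq niu dxmud ljj eer juo wesrq
Final line count: 12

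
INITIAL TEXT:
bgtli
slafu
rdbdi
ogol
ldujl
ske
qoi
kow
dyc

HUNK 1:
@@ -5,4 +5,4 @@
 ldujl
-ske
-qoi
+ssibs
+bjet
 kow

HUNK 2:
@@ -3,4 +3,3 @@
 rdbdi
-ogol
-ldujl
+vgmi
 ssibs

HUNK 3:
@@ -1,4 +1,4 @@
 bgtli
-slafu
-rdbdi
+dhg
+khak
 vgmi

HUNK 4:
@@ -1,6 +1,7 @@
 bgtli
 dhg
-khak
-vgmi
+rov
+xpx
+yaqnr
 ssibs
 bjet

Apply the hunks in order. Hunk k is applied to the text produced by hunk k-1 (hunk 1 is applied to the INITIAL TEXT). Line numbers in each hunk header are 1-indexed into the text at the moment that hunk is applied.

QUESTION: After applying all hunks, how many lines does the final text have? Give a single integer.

Hunk 1: at line 5 remove [ske,qoi] add [ssibs,bjet] -> 9 lines: bgtli slafu rdbdi ogol ldujl ssibs bjet kow dyc
Hunk 2: at line 3 remove [ogol,ldujl] add [vgmi] -> 8 lines: bgtli slafu rdbdi vgmi ssibs bjet kow dyc
Hunk 3: at line 1 remove [slafu,rdbdi] add [dhg,khak] -> 8 lines: bgtli dhg khak vgmi ssibs bjet kow dyc
Hunk 4: at line 1 remove [khak,vgmi] add [rov,xpx,yaqnr] -> 9 lines: bgtli dhg rov xpx yaqnr ssibs bjet kow dyc
Final line count: 9

Answer: 9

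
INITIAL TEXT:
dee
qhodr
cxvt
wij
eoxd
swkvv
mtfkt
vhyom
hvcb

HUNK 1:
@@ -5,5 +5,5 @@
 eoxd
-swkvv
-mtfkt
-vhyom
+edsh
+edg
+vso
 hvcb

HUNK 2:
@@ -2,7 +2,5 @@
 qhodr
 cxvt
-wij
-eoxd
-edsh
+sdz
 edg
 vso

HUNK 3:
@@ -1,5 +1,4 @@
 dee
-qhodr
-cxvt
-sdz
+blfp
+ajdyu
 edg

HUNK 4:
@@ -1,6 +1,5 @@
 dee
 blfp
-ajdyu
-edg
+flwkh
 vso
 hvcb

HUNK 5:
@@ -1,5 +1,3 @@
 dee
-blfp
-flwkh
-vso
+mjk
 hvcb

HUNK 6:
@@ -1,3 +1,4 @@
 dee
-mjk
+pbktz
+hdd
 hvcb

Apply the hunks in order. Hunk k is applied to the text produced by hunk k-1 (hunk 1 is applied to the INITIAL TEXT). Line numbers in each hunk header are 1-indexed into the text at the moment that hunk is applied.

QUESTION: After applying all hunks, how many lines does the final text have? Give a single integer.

Answer: 4

Derivation:
Hunk 1: at line 5 remove [swkvv,mtfkt,vhyom] add [edsh,edg,vso] -> 9 lines: dee qhodr cxvt wij eoxd edsh edg vso hvcb
Hunk 2: at line 2 remove [wij,eoxd,edsh] add [sdz] -> 7 lines: dee qhodr cxvt sdz edg vso hvcb
Hunk 3: at line 1 remove [qhodr,cxvt,sdz] add [blfp,ajdyu] -> 6 lines: dee blfp ajdyu edg vso hvcb
Hunk 4: at line 1 remove [ajdyu,edg] add [flwkh] -> 5 lines: dee blfp flwkh vso hvcb
Hunk 5: at line 1 remove [blfp,flwkh,vso] add [mjk] -> 3 lines: dee mjk hvcb
Hunk 6: at line 1 remove [mjk] add [pbktz,hdd] -> 4 lines: dee pbktz hdd hvcb
Final line count: 4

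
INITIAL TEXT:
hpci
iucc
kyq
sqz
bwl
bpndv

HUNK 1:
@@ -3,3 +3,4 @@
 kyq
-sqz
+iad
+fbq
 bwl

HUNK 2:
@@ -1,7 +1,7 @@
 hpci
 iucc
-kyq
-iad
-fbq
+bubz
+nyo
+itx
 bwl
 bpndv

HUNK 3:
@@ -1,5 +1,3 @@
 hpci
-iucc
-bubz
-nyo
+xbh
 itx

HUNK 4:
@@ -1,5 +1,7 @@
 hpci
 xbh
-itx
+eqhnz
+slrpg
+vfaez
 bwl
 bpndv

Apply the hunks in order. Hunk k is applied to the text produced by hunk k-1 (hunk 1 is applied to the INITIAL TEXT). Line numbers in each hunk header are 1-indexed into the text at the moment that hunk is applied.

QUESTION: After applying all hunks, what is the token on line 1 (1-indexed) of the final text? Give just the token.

Answer: hpci

Derivation:
Hunk 1: at line 3 remove [sqz] add [iad,fbq] -> 7 lines: hpci iucc kyq iad fbq bwl bpndv
Hunk 2: at line 1 remove [kyq,iad,fbq] add [bubz,nyo,itx] -> 7 lines: hpci iucc bubz nyo itx bwl bpndv
Hunk 3: at line 1 remove [iucc,bubz,nyo] add [xbh] -> 5 lines: hpci xbh itx bwl bpndv
Hunk 4: at line 1 remove [itx] add [eqhnz,slrpg,vfaez] -> 7 lines: hpci xbh eqhnz slrpg vfaez bwl bpndv
Final line 1: hpci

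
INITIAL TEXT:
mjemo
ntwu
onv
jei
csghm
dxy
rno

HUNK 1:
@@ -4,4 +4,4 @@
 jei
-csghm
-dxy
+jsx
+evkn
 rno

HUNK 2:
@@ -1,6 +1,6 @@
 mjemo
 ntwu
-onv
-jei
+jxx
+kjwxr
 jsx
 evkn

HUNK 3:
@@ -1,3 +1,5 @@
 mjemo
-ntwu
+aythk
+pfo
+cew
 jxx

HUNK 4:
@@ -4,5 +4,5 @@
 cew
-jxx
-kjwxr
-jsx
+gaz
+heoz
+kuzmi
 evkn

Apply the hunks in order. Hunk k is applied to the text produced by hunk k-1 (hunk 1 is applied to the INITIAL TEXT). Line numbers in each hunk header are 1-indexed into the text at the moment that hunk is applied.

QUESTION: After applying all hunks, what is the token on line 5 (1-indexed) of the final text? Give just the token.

Hunk 1: at line 4 remove [csghm,dxy] add [jsx,evkn] -> 7 lines: mjemo ntwu onv jei jsx evkn rno
Hunk 2: at line 1 remove [onv,jei] add [jxx,kjwxr] -> 7 lines: mjemo ntwu jxx kjwxr jsx evkn rno
Hunk 3: at line 1 remove [ntwu] add [aythk,pfo,cew] -> 9 lines: mjemo aythk pfo cew jxx kjwxr jsx evkn rno
Hunk 4: at line 4 remove [jxx,kjwxr,jsx] add [gaz,heoz,kuzmi] -> 9 lines: mjemo aythk pfo cew gaz heoz kuzmi evkn rno
Final line 5: gaz

Answer: gaz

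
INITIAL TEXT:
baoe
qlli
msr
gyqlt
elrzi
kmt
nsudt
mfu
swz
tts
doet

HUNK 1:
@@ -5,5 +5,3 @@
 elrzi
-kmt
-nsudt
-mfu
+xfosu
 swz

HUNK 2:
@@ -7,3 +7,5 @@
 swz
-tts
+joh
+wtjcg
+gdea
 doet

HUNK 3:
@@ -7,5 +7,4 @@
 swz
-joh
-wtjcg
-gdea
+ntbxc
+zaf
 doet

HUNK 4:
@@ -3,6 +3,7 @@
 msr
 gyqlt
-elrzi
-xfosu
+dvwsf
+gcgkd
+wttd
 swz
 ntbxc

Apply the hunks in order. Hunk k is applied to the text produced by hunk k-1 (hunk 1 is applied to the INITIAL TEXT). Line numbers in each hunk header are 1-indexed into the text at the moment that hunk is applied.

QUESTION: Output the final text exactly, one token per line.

Answer: baoe
qlli
msr
gyqlt
dvwsf
gcgkd
wttd
swz
ntbxc
zaf
doet

Derivation:
Hunk 1: at line 5 remove [kmt,nsudt,mfu] add [xfosu] -> 9 lines: baoe qlli msr gyqlt elrzi xfosu swz tts doet
Hunk 2: at line 7 remove [tts] add [joh,wtjcg,gdea] -> 11 lines: baoe qlli msr gyqlt elrzi xfosu swz joh wtjcg gdea doet
Hunk 3: at line 7 remove [joh,wtjcg,gdea] add [ntbxc,zaf] -> 10 lines: baoe qlli msr gyqlt elrzi xfosu swz ntbxc zaf doet
Hunk 4: at line 3 remove [elrzi,xfosu] add [dvwsf,gcgkd,wttd] -> 11 lines: baoe qlli msr gyqlt dvwsf gcgkd wttd swz ntbxc zaf doet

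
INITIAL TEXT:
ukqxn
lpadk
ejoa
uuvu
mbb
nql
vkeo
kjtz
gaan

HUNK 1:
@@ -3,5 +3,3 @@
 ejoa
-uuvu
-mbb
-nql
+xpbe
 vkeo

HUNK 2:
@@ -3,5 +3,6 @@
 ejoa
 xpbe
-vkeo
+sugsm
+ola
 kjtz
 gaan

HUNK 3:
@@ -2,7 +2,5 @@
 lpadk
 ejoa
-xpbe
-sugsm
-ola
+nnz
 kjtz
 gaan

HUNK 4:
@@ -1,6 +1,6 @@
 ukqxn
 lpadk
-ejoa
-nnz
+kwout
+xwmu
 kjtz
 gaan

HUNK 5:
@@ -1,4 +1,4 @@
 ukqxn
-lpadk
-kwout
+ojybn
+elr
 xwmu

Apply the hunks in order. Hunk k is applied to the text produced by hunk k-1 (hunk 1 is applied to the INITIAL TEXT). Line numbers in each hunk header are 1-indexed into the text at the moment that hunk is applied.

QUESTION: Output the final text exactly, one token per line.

Answer: ukqxn
ojybn
elr
xwmu
kjtz
gaan

Derivation:
Hunk 1: at line 3 remove [uuvu,mbb,nql] add [xpbe] -> 7 lines: ukqxn lpadk ejoa xpbe vkeo kjtz gaan
Hunk 2: at line 3 remove [vkeo] add [sugsm,ola] -> 8 lines: ukqxn lpadk ejoa xpbe sugsm ola kjtz gaan
Hunk 3: at line 2 remove [xpbe,sugsm,ola] add [nnz] -> 6 lines: ukqxn lpadk ejoa nnz kjtz gaan
Hunk 4: at line 1 remove [ejoa,nnz] add [kwout,xwmu] -> 6 lines: ukqxn lpadk kwout xwmu kjtz gaan
Hunk 5: at line 1 remove [lpadk,kwout] add [ojybn,elr] -> 6 lines: ukqxn ojybn elr xwmu kjtz gaan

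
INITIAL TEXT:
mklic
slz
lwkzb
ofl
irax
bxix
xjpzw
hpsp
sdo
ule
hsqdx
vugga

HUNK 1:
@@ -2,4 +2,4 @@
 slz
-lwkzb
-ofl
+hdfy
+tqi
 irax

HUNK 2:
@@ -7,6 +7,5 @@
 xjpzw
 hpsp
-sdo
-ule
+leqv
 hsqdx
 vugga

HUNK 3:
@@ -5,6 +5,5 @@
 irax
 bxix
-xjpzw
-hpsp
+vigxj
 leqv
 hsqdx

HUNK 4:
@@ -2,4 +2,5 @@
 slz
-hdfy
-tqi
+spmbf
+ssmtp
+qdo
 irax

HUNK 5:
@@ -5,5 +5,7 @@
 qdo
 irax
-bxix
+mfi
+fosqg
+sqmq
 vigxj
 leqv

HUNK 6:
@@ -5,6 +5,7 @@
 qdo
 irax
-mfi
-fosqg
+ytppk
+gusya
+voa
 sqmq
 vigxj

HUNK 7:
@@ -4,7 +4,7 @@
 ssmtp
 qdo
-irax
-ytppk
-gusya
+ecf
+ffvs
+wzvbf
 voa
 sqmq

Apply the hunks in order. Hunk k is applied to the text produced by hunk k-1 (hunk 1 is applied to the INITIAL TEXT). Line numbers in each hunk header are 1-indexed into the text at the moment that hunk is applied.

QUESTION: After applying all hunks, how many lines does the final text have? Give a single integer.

Answer: 14

Derivation:
Hunk 1: at line 2 remove [lwkzb,ofl] add [hdfy,tqi] -> 12 lines: mklic slz hdfy tqi irax bxix xjpzw hpsp sdo ule hsqdx vugga
Hunk 2: at line 7 remove [sdo,ule] add [leqv] -> 11 lines: mklic slz hdfy tqi irax bxix xjpzw hpsp leqv hsqdx vugga
Hunk 3: at line 5 remove [xjpzw,hpsp] add [vigxj] -> 10 lines: mklic slz hdfy tqi irax bxix vigxj leqv hsqdx vugga
Hunk 4: at line 2 remove [hdfy,tqi] add [spmbf,ssmtp,qdo] -> 11 lines: mklic slz spmbf ssmtp qdo irax bxix vigxj leqv hsqdx vugga
Hunk 5: at line 5 remove [bxix] add [mfi,fosqg,sqmq] -> 13 lines: mklic slz spmbf ssmtp qdo irax mfi fosqg sqmq vigxj leqv hsqdx vugga
Hunk 6: at line 5 remove [mfi,fosqg] add [ytppk,gusya,voa] -> 14 lines: mklic slz spmbf ssmtp qdo irax ytppk gusya voa sqmq vigxj leqv hsqdx vugga
Hunk 7: at line 4 remove [irax,ytppk,gusya] add [ecf,ffvs,wzvbf] -> 14 lines: mklic slz spmbf ssmtp qdo ecf ffvs wzvbf voa sqmq vigxj leqv hsqdx vugga
Final line count: 14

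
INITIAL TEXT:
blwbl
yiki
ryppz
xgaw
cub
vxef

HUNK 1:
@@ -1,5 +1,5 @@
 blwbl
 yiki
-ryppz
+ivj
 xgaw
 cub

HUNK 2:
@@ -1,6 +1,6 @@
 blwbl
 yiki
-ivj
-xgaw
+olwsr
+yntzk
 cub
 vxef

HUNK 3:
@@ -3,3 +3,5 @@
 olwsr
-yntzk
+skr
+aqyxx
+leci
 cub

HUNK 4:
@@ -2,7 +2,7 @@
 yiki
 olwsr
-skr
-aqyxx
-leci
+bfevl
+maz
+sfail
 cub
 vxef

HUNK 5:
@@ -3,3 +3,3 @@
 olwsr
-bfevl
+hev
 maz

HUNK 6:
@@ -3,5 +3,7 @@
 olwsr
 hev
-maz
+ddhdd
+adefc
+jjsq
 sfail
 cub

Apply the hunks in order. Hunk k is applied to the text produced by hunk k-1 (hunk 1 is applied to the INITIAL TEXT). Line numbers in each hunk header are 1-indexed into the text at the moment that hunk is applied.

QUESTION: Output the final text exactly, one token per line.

Hunk 1: at line 1 remove [ryppz] add [ivj] -> 6 lines: blwbl yiki ivj xgaw cub vxef
Hunk 2: at line 1 remove [ivj,xgaw] add [olwsr,yntzk] -> 6 lines: blwbl yiki olwsr yntzk cub vxef
Hunk 3: at line 3 remove [yntzk] add [skr,aqyxx,leci] -> 8 lines: blwbl yiki olwsr skr aqyxx leci cub vxef
Hunk 4: at line 2 remove [skr,aqyxx,leci] add [bfevl,maz,sfail] -> 8 lines: blwbl yiki olwsr bfevl maz sfail cub vxef
Hunk 5: at line 3 remove [bfevl] add [hev] -> 8 lines: blwbl yiki olwsr hev maz sfail cub vxef
Hunk 6: at line 3 remove [maz] add [ddhdd,adefc,jjsq] -> 10 lines: blwbl yiki olwsr hev ddhdd adefc jjsq sfail cub vxef

Answer: blwbl
yiki
olwsr
hev
ddhdd
adefc
jjsq
sfail
cub
vxef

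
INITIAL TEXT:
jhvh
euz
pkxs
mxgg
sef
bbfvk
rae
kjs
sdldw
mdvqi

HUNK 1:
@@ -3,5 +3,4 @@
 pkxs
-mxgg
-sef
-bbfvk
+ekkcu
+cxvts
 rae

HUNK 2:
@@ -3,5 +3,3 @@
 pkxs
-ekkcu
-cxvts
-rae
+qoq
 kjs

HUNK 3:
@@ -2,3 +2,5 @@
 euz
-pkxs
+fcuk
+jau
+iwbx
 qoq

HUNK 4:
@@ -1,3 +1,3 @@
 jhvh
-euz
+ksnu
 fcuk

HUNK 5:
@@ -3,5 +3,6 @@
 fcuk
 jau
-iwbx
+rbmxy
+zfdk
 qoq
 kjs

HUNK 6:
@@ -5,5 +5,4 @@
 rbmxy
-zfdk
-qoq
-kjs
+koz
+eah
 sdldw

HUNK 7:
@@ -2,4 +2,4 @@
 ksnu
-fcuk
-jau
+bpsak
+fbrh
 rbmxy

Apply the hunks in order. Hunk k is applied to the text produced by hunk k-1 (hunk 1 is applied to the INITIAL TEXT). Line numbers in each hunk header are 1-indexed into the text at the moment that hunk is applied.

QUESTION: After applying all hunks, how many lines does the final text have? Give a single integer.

Hunk 1: at line 3 remove [mxgg,sef,bbfvk] add [ekkcu,cxvts] -> 9 lines: jhvh euz pkxs ekkcu cxvts rae kjs sdldw mdvqi
Hunk 2: at line 3 remove [ekkcu,cxvts,rae] add [qoq] -> 7 lines: jhvh euz pkxs qoq kjs sdldw mdvqi
Hunk 3: at line 2 remove [pkxs] add [fcuk,jau,iwbx] -> 9 lines: jhvh euz fcuk jau iwbx qoq kjs sdldw mdvqi
Hunk 4: at line 1 remove [euz] add [ksnu] -> 9 lines: jhvh ksnu fcuk jau iwbx qoq kjs sdldw mdvqi
Hunk 5: at line 3 remove [iwbx] add [rbmxy,zfdk] -> 10 lines: jhvh ksnu fcuk jau rbmxy zfdk qoq kjs sdldw mdvqi
Hunk 6: at line 5 remove [zfdk,qoq,kjs] add [koz,eah] -> 9 lines: jhvh ksnu fcuk jau rbmxy koz eah sdldw mdvqi
Hunk 7: at line 2 remove [fcuk,jau] add [bpsak,fbrh] -> 9 lines: jhvh ksnu bpsak fbrh rbmxy koz eah sdldw mdvqi
Final line count: 9

Answer: 9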